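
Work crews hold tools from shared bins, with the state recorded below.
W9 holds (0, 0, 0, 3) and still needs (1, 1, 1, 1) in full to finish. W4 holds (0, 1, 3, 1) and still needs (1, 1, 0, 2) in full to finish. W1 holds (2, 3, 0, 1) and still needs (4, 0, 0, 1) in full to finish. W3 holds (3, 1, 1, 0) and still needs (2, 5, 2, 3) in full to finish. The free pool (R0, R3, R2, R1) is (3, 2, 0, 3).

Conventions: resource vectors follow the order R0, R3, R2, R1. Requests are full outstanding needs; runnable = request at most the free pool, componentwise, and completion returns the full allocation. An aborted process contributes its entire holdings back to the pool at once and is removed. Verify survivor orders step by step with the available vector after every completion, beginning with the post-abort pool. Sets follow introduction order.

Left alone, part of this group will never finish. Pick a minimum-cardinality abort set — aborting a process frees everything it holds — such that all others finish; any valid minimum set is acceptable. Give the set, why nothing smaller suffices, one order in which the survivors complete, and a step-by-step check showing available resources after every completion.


The answer: abort W3.
Key observation: W1 had no path to completion before; after the abort of W3 ((3, 1, 1, 0) returned), step 2 is where it fits.
No smaller set exists: with zero aborts the deadlock remains.
One survivor order: W9, W1, W4. Check, step by step (post-abort pool first):
  pool = (6, 3, 1, 3)
  run W9 (needs (1, 1, 1, 1), free (6, 3, 1, 3)); after release of (0, 0, 0, 3) the pool is (6, 3, 1, 6)
  run W1 (needs (4, 0, 0, 1), free (6, 3, 1, 6)); after release of (2, 3, 0, 1) the pool is (8, 6, 1, 7)
  run W4 (needs (1, 1, 0, 2), free (8, 6, 1, 7)); after release of (0, 1, 3, 1) the pool is (8, 7, 4, 8)


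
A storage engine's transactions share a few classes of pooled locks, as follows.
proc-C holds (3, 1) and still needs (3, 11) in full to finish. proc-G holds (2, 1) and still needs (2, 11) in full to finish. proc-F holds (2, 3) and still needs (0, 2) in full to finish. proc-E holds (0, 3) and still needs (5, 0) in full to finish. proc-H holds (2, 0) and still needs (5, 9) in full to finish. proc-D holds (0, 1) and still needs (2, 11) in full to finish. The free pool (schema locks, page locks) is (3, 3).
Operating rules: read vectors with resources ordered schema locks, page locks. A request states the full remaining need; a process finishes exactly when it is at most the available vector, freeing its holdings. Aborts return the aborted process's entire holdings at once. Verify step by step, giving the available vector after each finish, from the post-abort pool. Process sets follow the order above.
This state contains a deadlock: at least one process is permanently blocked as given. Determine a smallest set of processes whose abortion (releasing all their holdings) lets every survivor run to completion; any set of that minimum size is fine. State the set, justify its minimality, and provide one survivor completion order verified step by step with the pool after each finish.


Minimum abort set: proc-G and proc-D.
Key observation: the deadlocked proc-C becomes finishable only because proc-G and proc-D released (2, 2); it completes at step 3 below.
No one abort is enough; case by case: proc-C alone leaves proc-G blocked (short on page locks); proc-G alone leaves proc-C blocked (short on page locks); proc-F alone leaves proc-C blocked (short on page locks); proc-E alone leaves proc-C blocked (short on page locks); proc-H alone leaves proc-C blocked (short on page locks); proc-D alone leaves proc-C blocked (short on page locks).
One survivor order: proc-E, proc-F, proc-C, proc-H. Check, step by step (post-abort pool first):
  pool = (5, 5)
  proc-E: need (5, 0) fits (5, 5); releases (0, 3), pool now (5, 8)
  proc-F: need (0, 2) fits (5, 8); releases (2, 3), pool now (7, 11)
  proc-C: need (3, 11) fits (7, 11); releases (3, 1), pool now (10, 12)
  proc-H: need (5, 9) fits (10, 12); releases (2, 0), pool now (12, 12)


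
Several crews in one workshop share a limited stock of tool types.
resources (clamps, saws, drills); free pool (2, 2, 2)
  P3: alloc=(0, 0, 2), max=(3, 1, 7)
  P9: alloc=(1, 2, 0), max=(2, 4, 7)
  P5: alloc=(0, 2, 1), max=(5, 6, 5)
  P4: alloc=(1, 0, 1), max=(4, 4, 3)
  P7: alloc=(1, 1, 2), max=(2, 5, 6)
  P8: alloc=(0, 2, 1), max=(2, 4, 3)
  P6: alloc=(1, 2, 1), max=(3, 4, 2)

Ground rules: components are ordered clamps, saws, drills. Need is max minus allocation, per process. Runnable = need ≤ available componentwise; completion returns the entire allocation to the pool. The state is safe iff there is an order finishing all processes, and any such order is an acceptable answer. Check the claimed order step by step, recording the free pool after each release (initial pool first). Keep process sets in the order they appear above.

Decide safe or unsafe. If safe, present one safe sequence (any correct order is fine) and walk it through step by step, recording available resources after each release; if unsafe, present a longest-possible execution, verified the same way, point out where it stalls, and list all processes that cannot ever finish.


SAFE, for example via the order P6, P4, P7, P5, P3, P8, P9.
Key observation: the first exact fit in this order is P6 — it needs (2, 2, 1) with (2, 2, 2) free, meeting a requested resource to the last unit.
Walking it through:
  pool = (2, 2, 2)
  P6: need (2, 2, 1) fits (2, 2, 2); releases (1, 2, 1), pool now (3, 4, 3)
  P4: need (3, 4, 2) fits (3, 4, 3); releases (1, 0, 1), pool now (4, 4, 4)
  P7: need (1, 4, 4) fits (4, 4, 4); releases (1, 1, 2), pool now (5, 5, 6)
  P5: need (5, 4, 4) fits (5, 5, 6); releases (0, 2, 1), pool now (5, 7, 7)
  P3: need (3, 1, 5) fits (5, 7, 7); releases (0, 0, 2), pool now (5, 7, 9)
  P8: need (2, 2, 2) fits (5, 7, 9); releases (0, 2, 1), pool now (5, 9, 10)
  P9: need (1, 2, 7) fits (5, 9, 10); releases (1, 2, 0), pool now (6, 11, 10)


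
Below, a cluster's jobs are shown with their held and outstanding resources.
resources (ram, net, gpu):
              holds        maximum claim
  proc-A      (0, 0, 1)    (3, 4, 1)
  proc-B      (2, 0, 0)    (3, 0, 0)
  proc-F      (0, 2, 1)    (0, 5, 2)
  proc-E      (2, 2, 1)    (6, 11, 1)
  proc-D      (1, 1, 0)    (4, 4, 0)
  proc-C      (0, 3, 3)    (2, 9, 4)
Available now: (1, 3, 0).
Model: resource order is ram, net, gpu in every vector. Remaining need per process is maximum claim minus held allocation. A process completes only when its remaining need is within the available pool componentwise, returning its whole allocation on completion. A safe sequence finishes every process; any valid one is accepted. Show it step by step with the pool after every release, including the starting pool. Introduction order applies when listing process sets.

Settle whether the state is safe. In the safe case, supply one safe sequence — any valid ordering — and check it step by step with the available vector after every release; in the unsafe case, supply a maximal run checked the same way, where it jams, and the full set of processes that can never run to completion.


SAFE — a valid safe sequence is proc-B, proc-D, proc-A, proc-F, proc-C, proc-E.
Key observation: proc-B marks the first exact bind of the order: its need (1, 0, 0) fits the free (1, 3, 0) with zero slack on a requested resource.
Verifying each step:
  pool = (1, 3, 0)
  proc-B needs (1, 0, 0) <= (1, 3, 0) -> finishes; pool += (2, 0, 0) = (3, 3, 0)
  proc-D needs (3, 3, 0) <= (3, 3, 0) -> finishes; pool += (1, 1, 0) = (4, 4, 0)
  proc-A needs (3, 4, 0) <= (4, 4, 0) -> finishes; pool += (0, 0, 1) = (4, 4, 1)
  proc-F needs (0, 3, 1) <= (4, 4, 1) -> finishes; pool += (0, 2, 1) = (4, 6, 2)
  proc-C needs (2, 6, 1) <= (4, 6, 2) -> finishes; pool += (0, 3, 3) = (4, 9, 5)
  proc-E needs (4, 9, 0) <= (4, 9, 5) -> finishes; pool += (2, 2, 1) = (6, 11, 6)


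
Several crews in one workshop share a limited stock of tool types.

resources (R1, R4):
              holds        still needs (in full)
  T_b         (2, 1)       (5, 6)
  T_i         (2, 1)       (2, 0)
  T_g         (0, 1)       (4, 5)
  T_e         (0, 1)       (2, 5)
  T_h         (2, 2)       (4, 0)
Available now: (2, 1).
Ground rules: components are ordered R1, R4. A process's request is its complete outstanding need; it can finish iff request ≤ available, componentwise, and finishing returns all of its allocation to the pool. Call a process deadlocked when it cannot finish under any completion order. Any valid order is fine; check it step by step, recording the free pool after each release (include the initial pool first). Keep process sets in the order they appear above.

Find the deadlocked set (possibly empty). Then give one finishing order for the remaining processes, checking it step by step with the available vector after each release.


Deadlocked: T_b, T_g and T_e.
Key observation: even finishing T_i, T_h leaves just (6, 4) free — too little R4 for any of the remaining processes.
One completion order for the rest: T_i, T_h. Verifying each step:
  pool = (2, 1)
  run T_i (needs (2, 0), free (2, 1)); after release of (2, 1) the pool is (4, 2)
  run T_h (needs (4, 0), free (4, 2)); after release of (2, 2) the pool is (6, 4)
The blocked processes can never fit:
  T_b cannot run: need (5, 6) vs free (6, 4) (insufficient R4)
  T_g cannot run: need (4, 5) vs free (6, 4) (insufficient R4)
  T_e cannot run: need (2, 5) vs free (6, 4) (insufficient R4)


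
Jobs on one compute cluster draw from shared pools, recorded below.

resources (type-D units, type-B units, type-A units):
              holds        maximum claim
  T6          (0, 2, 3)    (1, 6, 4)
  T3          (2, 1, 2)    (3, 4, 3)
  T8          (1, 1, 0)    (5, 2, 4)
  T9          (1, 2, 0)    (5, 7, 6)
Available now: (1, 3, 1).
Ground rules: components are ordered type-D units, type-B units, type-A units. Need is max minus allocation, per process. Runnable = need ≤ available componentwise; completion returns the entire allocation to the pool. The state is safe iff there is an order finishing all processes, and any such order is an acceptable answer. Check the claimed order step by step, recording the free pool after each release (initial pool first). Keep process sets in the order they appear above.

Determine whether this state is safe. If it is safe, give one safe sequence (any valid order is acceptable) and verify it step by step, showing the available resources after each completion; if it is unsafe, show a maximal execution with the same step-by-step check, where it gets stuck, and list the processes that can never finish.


The state is UNSAFE.
Key observation: type-D units is the bottleneck — with T3, T6 done the pool holds (3, 6, 6), short of every remaining need.
Going as far as possible: T3, T6; after that, nothing fits. Walking it through:
  pool = (1, 3, 1)
  T3: need (1, 3, 1) fits (1, 3, 1); releases (2, 1, 2), pool now (3, 4, 3)
  T6: need (1, 4, 1) fits (3, 4, 3); releases (0, 2, 3), pool now (3, 6, 6)
  blocked: T8 wants (4, 1, 4), pool (3, 6, 6) — not enough type-D units
  blocked: T9 wants (4, 5, 6), pool (3, 6, 6) — not enough type-D units
Permanently blocked: T8 and T9.


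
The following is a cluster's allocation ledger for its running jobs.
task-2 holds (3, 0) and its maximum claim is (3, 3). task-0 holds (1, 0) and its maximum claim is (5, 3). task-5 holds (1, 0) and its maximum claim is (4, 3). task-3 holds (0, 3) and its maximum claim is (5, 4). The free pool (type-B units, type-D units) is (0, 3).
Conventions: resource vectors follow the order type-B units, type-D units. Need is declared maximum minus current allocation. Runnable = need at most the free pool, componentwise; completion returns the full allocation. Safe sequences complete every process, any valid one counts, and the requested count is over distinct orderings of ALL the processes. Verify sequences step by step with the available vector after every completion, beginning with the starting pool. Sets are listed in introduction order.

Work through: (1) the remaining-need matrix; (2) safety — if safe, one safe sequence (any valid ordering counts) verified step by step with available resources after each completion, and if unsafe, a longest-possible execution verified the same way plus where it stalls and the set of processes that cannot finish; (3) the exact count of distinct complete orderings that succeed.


(1) Remaining need (order type-B units, type-D units):
  task-2: (0, 3)
  task-0: (4, 3)
  task-5: (3, 3)
  task-3: (5, 1)
(2) The state is SAFE; one workable sequence: task-2, task-5, task-0, task-3.
Key observation: task-2 marks the first exact bind of the order: its need (0, 3) fits the free (0, 3) with zero slack on a requested resource.
Step-by-step check:
  pool = (0, 3)
  task-2 needs (0, 3) <= (0, 3) -> finishes; pool += (3, 0) = (3, 3)
  task-5 needs (3, 3) <= (3, 3) -> finishes; pool += (1, 0) = (4, 3)
  task-0 needs (4, 3) <= (4, 3) -> finishes; pool += (1, 0) = (5, 3)
  task-3 needs (5, 1) <= (5, 3) -> finishes; pool += (0, 3) = (5, 6)
(3) The exact count: 1 of the possible complete orderings is a safe sequence.


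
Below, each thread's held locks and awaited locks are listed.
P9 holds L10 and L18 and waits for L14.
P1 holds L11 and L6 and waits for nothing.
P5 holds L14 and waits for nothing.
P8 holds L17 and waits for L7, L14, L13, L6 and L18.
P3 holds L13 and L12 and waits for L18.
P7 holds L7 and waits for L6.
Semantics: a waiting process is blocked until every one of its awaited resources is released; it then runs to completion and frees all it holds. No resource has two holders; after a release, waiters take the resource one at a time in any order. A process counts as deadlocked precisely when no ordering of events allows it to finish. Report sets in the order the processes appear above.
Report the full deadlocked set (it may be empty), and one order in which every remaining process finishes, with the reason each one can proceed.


Nothing here is deadlocked.
Key observation: although several processes wait, no cycle exists — each chain bottoms out at a free runner.
The rest can finish in the order P5, P9, P1, P3, P7, P8.
Verifying each step:
  P5 waits on nothing -> runs at once and releases L14
  run P9 (all its waits — L14 — are resolved); releases L10 and L18
  P1 waits on nothing -> runs at once and releases L11 and L6
  run P3 (all its waits — L18 — are resolved); releases L13 and L12
  run P7 (all its waits — L6 — are resolved); releases L7
  run P8 (all its waits — L7, L14, L13, L6 and L18 — are resolved); releases L17


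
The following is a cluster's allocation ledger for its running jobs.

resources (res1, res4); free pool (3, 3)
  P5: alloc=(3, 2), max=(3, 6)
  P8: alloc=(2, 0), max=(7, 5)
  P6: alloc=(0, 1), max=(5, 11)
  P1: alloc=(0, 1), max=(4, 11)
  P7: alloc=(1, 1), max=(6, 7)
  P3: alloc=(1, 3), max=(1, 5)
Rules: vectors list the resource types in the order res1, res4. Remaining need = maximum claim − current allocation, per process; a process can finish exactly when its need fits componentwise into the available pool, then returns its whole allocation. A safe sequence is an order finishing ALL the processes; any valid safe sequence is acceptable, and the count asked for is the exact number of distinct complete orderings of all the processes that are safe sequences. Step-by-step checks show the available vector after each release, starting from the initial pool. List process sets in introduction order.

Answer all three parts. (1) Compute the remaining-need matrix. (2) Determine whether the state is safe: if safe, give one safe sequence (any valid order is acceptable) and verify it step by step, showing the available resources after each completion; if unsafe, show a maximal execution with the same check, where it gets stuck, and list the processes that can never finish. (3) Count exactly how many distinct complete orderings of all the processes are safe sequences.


(1) Remaining need (order res1, res4):
  P5: (0, 4)
  P8: (5, 5)
  P6: (5, 10)
  P1: (4, 10)
  P7: (5, 6)
  P3: (0, 2)
(2) The state is UNSAFE.
Key observation: once P3, P5, P7, P8 finish, the pool peaks at (10, 9) — and every remaining process still needs more res4 than that.
Going as far as possible: P3, P5, P7, P8; after that, nothing fits. Step-by-step check:
  pool = (3, 3)
  P3 needs (0, 2) <= (3, 3) -> finishes; pool += (1, 3) = (4, 6)
  P5 needs (0, 4) <= (4, 6) -> finishes; pool += (3, 2) = (7, 8)
  P7 needs (5, 6) <= (7, 8) -> finishes; pool += (1, 1) = (8, 9)
  P8 needs (5, 5) <= (8, 9) -> finishes; pool += (2, 0) = (10, 9)
  blocked: P6 wants (5, 10), pool (10, 9) — not enough res4
  blocked: P1 wants (4, 10), pool (10, 9) — not enough res4
Processes that can never finish: P6 and P1.
(3) The exact count: 0 of the possible complete orderings are safe sequences.


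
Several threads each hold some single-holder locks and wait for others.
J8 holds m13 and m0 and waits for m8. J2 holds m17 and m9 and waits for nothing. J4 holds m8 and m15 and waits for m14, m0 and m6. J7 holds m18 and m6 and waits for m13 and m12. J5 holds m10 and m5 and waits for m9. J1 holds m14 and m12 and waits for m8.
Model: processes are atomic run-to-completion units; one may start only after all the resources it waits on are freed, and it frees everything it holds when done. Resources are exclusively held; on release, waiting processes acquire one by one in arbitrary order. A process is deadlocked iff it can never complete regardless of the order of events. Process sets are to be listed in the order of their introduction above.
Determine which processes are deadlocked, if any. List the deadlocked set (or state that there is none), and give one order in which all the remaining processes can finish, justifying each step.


The deadlocked set is J8, J4, J7 and J1.
Key observation: the loop J8 -> J4 -> J8 blocks itself forever; J7 and J1 are caught in further circular waits.
A valid finishing order for the others: J2, J5.
Step-by-step check:
  run J2 (it waits on nothing); releases m17 and m9
  J5: everything it awaited (m9) is free; runs, freeing m10 and m5


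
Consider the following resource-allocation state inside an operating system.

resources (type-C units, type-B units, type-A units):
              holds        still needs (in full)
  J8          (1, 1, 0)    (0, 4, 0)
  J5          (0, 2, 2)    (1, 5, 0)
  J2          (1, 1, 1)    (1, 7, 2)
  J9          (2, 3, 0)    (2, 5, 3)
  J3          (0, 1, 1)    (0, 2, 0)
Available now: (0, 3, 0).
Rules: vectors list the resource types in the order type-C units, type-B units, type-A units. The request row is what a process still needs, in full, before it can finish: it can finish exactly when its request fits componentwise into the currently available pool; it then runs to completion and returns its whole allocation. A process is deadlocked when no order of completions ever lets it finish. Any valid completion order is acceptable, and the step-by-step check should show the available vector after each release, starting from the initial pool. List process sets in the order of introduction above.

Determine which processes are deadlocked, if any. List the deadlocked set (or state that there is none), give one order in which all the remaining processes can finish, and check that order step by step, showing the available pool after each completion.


The deadlocked set is empty.
Key observation: beginning at J3, releases accumulate fast enough that every process eventually fits.
One completion order for the rest: J3, J8, J5, J2, J9. Walking it through:
  pool = (0, 3, 0)
  J3: need (0, 2, 0) fits (0, 3, 0); releases (0, 1, 1), pool now (0, 4, 1)
  J8: need (0, 4, 0) fits (0, 4, 1); releases (1, 1, 0), pool now (1, 5, 1)
  J5: need (1, 5, 0) fits (1, 5, 1); releases (0, 2, 2), pool now (1, 7, 3)
  J2: need (1, 7, 2) fits (1, 7, 3); releases (1, 1, 1), pool now (2, 8, 4)
  J9: need (2, 5, 3) fits (2, 8, 4); releases (2, 3, 0), pool now (4, 11, 4)


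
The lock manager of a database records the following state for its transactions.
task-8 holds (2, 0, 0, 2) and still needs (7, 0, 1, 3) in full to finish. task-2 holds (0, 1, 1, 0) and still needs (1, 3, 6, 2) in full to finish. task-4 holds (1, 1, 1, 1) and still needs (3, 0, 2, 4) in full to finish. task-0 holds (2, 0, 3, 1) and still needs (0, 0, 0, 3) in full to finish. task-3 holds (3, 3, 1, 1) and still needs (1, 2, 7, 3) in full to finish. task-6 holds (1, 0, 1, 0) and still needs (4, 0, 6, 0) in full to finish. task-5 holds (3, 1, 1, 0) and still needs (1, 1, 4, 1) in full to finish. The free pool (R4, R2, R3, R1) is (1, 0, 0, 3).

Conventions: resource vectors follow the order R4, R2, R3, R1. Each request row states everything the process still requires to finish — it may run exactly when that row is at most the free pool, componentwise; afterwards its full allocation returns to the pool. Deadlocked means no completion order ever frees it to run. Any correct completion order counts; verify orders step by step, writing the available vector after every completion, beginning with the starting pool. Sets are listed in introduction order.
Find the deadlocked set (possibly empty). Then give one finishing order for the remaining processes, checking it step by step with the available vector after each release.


Deadlocked: task-2, task-3 and task-6.
Key observation: task-0, task-4, task-5, task-8 can finish, but then (9, 2, 5, 7) is all there is, and the blocked group's R3 demands exceed it.
The rest can finish in the order task-0, task-4, task-5, task-8. Step-by-step check:
  pool = (1, 0, 0, 3)
  run task-0 (needs (0, 0, 0, 3), free (1, 0, 0, 3)); after release of (2, 0, 3, 1) the pool is (3, 0, 3, 4)
  run task-4 (needs (3, 0, 2, 4), free (3, 0, 3, 4)); after release of (1, 1, 1, 1) the pool is (4, 1, 4, 5)
  run task-5 (needs (1, 1, 4, 1), free (4, 1, 4, 5)); after release of (3, 1, 1, 0) the pool is (7, 2, 5, 5)
  run task-8 (needs (7, 0, 1, 3), free (7, 2, 5, 5)); after release of (2, 0, 0, 2) the pool is (9, 2, 5, 7)
The blocked processes can never fit:
  task-2 still needs (1, 3, 6, 2) but only (9, 2, 5, 7) is free — short on R2 and R3
  task-3 still needs (1, 2, 7, 3) but only (9, 2, 5, 7) is free — short on R3
  task-6 still needs (4, 0, 6, 0) but only (9, 2, 5, 7) is free — short on R3


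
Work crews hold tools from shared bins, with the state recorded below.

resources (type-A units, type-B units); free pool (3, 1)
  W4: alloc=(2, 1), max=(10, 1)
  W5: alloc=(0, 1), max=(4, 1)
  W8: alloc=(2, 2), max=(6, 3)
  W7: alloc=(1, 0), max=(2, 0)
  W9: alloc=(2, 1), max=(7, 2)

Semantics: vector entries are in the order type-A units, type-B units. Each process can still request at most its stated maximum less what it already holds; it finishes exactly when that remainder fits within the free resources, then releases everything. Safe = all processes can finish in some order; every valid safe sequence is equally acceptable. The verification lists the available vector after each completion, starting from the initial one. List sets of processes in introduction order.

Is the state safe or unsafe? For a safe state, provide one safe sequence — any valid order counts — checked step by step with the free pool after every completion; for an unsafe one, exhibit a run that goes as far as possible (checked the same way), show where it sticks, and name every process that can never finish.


The state is SAFE; one workable sequence: W7, W8, W5, W9, W4.
Key observation: W8 is the earliest step where a requested resource binds exactly: need (4, 1), pool (4, 1) at its turn.
Check, step by step:
  pool = (3, 1)
  W7 needs (1, 0) <= (3, 1) -> finishes; pool += (1, 0) = (4, 1)
  W8 needs (4, 1) <= (4, 1) -> finishes; pool += (2, 2) = (6, 3)
  W5 needs (4, 0) <= (6, 3) -> finishes; pool += (0, 1) = (6, 4)
  W9 needs (5, 1) <= (6, 4) -> finishes; pool += (2, 1) = (8, 5)
  W4 needs (8, 0) <= (8, 5) -> finishes; pool += (2, 1) = (10, 6)


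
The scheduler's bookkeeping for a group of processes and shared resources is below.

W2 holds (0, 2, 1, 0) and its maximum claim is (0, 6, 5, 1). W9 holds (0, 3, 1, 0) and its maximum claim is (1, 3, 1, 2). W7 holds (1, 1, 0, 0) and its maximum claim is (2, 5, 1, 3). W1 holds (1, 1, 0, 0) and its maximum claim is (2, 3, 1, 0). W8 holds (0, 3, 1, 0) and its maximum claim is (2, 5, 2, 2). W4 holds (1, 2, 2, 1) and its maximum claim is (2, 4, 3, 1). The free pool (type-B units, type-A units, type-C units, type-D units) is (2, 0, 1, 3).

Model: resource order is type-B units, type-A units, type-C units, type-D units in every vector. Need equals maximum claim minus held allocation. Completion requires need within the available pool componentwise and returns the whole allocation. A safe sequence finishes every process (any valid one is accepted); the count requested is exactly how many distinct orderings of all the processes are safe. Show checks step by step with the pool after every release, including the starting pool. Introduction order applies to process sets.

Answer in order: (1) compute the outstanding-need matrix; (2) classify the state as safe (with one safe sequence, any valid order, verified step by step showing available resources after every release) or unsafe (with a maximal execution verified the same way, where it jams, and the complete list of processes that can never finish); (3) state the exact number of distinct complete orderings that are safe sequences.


(1) Need matrix, components ordered type-B units, type-A units, type-C units, type-D units:
  W2: (0, 4, 4, 1)
  W9: (1, 0, 0, 2)
  W7: (1, 4, 1, 3)
  W1: (1, 2, 1, 0)
  W8: (2, 2, 1, 2)
  W4: (1, 2, 1, 0)
(2) SAFE, for example via the order W9, W4, W8, W2, W7, W1.
Key observation: nothing binds to the last unit here — the tightest requested-resource margin is 1, first seen at W9 ((1, 0, 0, 2) against (2, 0, 1, 3)).
Walking it through:
  pool = (2, 0, 1, 3)
  run W9 (needs (1, 0, 0, 2), free (2, 0, 1, 3)); after release of (0, 3, 1, 0) the pool is (2, 3, 2, 3)
  run W4 (needs (1, 2, 1, 0), free (2, 3, 2, 3)); after release of (1, 2, 2, 1) the pool is (3, 5, 4, 4)
  run W8 (needs (2, 2, 1, 2), free (3, 5, 4, 4)); after release of (0, 3, 1, 0) the pool is (3, 8, 5, 4)
  run W2 (needs (0, 4, 4, 1), free (3, 8, 5, 4)); after release of (0, 2, 1, 0) the pool is (3, 10, 6, 4)
  run W7 (needs (1, 4, 1, 3), free (3, 10, 6, 4)); after release of (1, 1, 0, 0) the pool is (4, 11, 6, 4)
  run W1 (needs (1, 2, 1, 0), free (4, 11, 6, 4)); after release of (1, 1, 0, 0) the pool is (5, 12, 6, 4)
(3) Precisely 48 of the possible complete orderings are safe sequences.


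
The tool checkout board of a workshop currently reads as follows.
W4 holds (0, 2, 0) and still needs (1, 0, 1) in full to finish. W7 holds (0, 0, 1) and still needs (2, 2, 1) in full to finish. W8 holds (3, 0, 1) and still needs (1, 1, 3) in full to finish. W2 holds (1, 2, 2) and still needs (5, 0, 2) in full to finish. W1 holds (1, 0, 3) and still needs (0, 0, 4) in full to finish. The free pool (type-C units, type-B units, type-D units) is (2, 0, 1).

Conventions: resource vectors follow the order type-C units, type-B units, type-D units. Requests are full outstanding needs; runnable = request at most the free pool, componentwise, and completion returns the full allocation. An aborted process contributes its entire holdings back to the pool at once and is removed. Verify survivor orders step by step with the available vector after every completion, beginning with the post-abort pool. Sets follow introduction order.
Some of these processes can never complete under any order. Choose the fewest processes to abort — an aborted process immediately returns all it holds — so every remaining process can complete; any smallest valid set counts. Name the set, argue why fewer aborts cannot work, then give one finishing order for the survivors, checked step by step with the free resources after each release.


Minimum abort set: W2.
Key observation: W8 was stuck for good until W2 gave back (1, 2, 2); in the order shown it finishes at step 2.
No smaller set exists: with zero aborts the deadlock remains.
Survivors finish in the order: W7, W8, W1, W4. Verifying each step (pool after the aborts first):
  pool = (3, 2, 3)
  W7 needs (2, 2, 1) <= (3, 2, 3) -> finishes; pool += (0, 0, 1) = (3, 2, 4)
  W8 needs (1, 1, 3) <= (3, 2, 4) -> finishes; pool += (3, 0, 1) = (6, 2, 5)
  W1 needs (0, 0, 4) <= (6, 2, 5) -> finishes; pool += (1, 0, 3) = (7, 2, 8)
  W4 needs (1, 0, 1) <= (7, 2, 8) -> finishes; pool += (0, 2, 0) = (7, 4, 8)


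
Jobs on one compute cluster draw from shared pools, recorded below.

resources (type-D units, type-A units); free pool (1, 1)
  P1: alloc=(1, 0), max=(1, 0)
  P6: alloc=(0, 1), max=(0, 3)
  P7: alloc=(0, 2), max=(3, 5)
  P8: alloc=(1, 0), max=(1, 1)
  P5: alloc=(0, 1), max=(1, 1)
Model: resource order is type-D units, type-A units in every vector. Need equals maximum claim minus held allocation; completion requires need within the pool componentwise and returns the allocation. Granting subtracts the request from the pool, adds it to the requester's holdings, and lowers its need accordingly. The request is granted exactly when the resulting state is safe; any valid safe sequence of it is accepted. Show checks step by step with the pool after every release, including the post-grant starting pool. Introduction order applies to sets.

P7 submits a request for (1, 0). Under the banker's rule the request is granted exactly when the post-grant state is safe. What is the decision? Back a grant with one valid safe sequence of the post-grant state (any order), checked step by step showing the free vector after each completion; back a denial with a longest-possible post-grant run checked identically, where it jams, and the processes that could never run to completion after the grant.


GRANT: granting preserves safety; a valid post-grant sequence is P1, P5, P6, P8, P7.
Key observation: the grant leaves (0, 1) free — enough for P1, whose release restarts the cascade.
Verifying the post-grant state step by step:
  pool = (0, 1)
  P1: need (0, 0) fits (0, 1); releases (1, 0), pool now (1, 1)
  P5: need (1, 0) fits (1, 1); releases (0, 1), pool now (1, 2)
  P6: need (0, 2) fits (1, 2); releases (0, 1), pool now (1, 3)
  P8: need (0, 1) fits (1, 3); releases (1, 0), pool now (2, 3)
  P7: need (2, 3) fits (2, 3); releases (1, 2), pool now (3, 5)


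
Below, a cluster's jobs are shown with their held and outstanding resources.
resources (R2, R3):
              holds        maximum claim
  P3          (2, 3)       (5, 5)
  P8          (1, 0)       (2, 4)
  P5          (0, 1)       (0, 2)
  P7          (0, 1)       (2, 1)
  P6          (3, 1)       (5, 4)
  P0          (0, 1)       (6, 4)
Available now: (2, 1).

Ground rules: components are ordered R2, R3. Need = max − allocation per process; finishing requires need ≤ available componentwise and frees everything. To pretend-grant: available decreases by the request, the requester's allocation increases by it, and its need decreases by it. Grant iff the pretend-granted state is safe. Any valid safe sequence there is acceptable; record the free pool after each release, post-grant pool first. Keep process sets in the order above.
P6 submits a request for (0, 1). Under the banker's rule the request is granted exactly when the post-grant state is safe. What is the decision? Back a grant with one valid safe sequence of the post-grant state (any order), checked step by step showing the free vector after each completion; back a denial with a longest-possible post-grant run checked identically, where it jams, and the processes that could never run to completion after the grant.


GRANT — the state after the grant stays safe, e.g. via P7, P5, P6, P3, P8, P0.
Key observation: granting shrinks the pool to (2, 0), yet P7 still fits and the chain goes through.
Verifying the post-grant state step by step:
  pool = (2, 0)
  P7 needs (2, 0) <= (2, 0) -> finishes; pool += (0, 1) = (2, 1)
  P5 needs (0, 1) <= (2, 1) -> finishes; pool += (0, 1) = (2, 2)
  P6 needs (2, 2) <= (2, 2) -> finishes; pool += (3, 2) = (5, 4)
  P3 needs (3, 2) <= (5, 4) -> finishes; pool += (2, 3) = (7, 7)
  P8 needs (1, 4) <= (7, 7) -> finishes; pool += (1, 0) = (8, 7)
  P0 needs (6, 3) <= (8, 7) -> finishes; pool += (0, 1) = (8, 8)


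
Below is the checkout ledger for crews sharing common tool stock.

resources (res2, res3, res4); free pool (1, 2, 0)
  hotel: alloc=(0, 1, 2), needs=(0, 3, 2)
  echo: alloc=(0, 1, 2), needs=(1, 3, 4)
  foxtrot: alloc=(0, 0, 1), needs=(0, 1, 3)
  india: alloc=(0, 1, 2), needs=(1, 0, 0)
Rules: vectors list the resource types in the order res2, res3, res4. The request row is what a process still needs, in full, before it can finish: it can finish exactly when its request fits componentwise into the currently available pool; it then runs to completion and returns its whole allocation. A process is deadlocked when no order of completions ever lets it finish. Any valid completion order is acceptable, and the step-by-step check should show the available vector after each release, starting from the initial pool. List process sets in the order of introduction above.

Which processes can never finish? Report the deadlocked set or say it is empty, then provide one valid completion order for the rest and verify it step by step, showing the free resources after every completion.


No process is deadlocked.
Key observation: india leads a chain of completions in which each release enables another process.
The rest can finish in the order india, hotel, foxtrot, echo. Verifying each step:
  pool = (1, 2, 0)
  run india (needs (1, 0, 0), free (1, 2, 0)); after release of (0, 1, 2) the pool is (1, 3, 2)
  run hotel (needs (0, 3, 2), free (1, 3, 2)); after release of (0, 1, 2) the pool is (1, 4, 4)
  run foxtrot (needs (0, 1, 3), free (1, 4, 4)); after release of (0, 0, 1) the pool is (1, 4, 5)
  run echo (needs (1, 3, 4), free (1, 4, 5)); after release of (0, 1, 2) the pool is (1, 5, 7)


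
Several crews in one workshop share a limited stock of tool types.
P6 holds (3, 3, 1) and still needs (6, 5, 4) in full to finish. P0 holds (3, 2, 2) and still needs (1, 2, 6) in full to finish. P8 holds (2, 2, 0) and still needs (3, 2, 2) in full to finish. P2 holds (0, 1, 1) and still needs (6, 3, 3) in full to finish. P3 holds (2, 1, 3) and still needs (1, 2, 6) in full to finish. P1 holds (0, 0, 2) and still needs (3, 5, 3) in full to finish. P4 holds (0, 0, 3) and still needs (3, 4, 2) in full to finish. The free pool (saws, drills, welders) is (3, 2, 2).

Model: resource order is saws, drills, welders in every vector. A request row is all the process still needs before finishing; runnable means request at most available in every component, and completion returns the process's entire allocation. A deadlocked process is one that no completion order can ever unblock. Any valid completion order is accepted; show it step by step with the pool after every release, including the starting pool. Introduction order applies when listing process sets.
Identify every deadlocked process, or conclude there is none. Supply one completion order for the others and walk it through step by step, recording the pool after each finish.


Deadlocked: P6, P0, P2, P3 and P1.
Key observation: after P8, P4 the pool peaks at (5, 4, 5), and each blocked process is short somewhere: P6 on saws, drills; P0 on welders; P2 on saws; P3 on welders; P1 on drills.
The rest can finish in the order P8, P4. Verifying each step:
  pool = (3, 2, 2)
  P8 needs (3, 2, 2) <= (3, 2, 2) -> finishes; pool += (2, 2, 0) = (5, 4, 2)
  P4 needs (3, 4, 2) <= (5, 4, 2) -> finishes; pool += (0, 0, 3) = (5, 4, 5)
None of the blocked processes ever fits:
  P6 cannot run: need (6, 5, 4) vs free (5, 4, 5) (insufficient saws and drills)
  P0 cannot run: need (1, 2, 6) vs free (5, 4, 5) (insufficient welders)
  P2 cannot run: need (6, 3, 3) vs free (5, 4, 5) (insufficient saws)
  P3 cannot run: need (1, 2, 6) vs free (5, 4, 5) (insufficient welders)
  P1 cannot run: need (3, 5, 3) vs free (5, 4, 5) (insufficient drills)


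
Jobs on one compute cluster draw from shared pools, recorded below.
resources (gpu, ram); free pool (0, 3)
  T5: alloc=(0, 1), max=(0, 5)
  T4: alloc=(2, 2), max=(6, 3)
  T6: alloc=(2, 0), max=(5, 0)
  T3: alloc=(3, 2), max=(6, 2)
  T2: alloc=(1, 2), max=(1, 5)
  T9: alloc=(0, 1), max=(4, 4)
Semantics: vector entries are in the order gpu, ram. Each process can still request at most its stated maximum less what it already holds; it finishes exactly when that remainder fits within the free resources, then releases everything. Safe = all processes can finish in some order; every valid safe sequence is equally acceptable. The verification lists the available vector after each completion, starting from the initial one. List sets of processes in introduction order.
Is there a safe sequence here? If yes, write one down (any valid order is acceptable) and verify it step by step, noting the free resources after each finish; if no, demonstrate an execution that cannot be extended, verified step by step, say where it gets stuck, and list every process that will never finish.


The state is UNSAFE.
Key observation: no order helps: past T2, T5, the free pool tops out at (1, 6), below what each blocked process needs in gpu.
The run T2, T5 cannot be extended any further. Walking it through:
  pool = (0, 3)
  run T2 (needs (0, 3), free (0, 3)); after release of (1, 2) the pool is (1, 5)
  run T5 (needs (0, 4), free (1, 5)); after release of (0, 1) the pool is (1, 6)
  T4 cannot run: need (4, 1) vs free (1, 6) (insufficient gpu)
  T6 cannot run: need (3, 0) vs free (1, 6) (insufficient gpu)
  T3 cannot run: need (3, 0) vs free (1, 6) (insufficient gpu)
  T9 cannot run: need (4, 3) vs free (1, 6) (insufficient gpu)
Permanently blocked: T4, T6, T3 and T9.


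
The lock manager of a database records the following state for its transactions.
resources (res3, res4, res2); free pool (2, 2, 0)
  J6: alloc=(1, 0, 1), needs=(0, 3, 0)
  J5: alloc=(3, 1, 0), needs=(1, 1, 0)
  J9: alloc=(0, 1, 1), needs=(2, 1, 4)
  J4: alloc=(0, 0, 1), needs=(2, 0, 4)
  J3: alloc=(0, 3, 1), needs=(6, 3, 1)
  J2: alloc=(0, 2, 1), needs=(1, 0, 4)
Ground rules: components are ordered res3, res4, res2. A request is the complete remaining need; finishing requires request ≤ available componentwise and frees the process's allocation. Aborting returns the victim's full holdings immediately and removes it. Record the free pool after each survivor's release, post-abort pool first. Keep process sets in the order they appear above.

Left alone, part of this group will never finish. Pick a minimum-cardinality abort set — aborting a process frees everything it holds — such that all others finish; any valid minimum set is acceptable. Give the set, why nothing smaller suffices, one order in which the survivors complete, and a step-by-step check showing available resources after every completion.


Minimum abort set: J9 and J2.
Key observation: J4 could never have finished before the abort; with (0, 3, 2) returned by J9 and J2, it fits at step 4.
Why nothing smaller works — every single abort fails: J6 alone leaves J9 blocked (short on res2); J5 alone leaves J9 blocked (short on res2); J9 alone leaves J4 blocked (short on res2); J4 alone leaves J9 blocked (short on res2); J3 alone leaves J9 blocked (short on res2); J2 alone leaves J9 blocked (short on res2).
The survivors complete as J5, J6, J3, J4. Step-by-step check (starting from the post-abort pool):
  pool = (2, 5, 2)
  J5: need (1, 1, 0) fits (2, 5, 2); releases (3, 1, 0), pool now (5, 6, 2)
  J6: need (0, 3, 0) fits (5, 6, 2); releases (1, 0, 1), pool now (6, 6, 3)
  J3: need (6, 3, 1) fits (6, 6, 3); releases (0, 3, 1), pool now (6, 9, 4)
  J4: need (2, 0, 4) fits (6, 9, 4); releases (0, 0, 1), pool now (6, 9, 5)


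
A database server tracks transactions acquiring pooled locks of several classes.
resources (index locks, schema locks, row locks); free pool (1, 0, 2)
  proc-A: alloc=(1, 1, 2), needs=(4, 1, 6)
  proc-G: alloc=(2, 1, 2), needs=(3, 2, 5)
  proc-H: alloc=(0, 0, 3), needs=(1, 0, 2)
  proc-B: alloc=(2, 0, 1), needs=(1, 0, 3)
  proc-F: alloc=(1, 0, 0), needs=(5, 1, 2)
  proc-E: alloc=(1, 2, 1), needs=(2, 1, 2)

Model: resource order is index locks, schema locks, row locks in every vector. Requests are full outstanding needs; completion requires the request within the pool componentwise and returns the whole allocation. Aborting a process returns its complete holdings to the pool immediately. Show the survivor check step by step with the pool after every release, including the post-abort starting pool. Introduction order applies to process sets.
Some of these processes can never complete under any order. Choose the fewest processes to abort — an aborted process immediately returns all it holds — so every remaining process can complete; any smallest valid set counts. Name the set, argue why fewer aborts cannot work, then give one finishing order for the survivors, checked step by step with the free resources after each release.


The answer: abort proc-G.
Key observation: proc-F was stuck for good until proc-G gave back (2, 1, 2); in the order shown it finishes at step 2.
No smaller set exists: with zero aborts the deadlock remains.
One survivor order: proc-B, proc-F, proc-E, proc-A, proc-H. Walking it through (post-abort pool first):
  pool = (3, 1, 4)
  run proc-B (needs (1, 0, 3), free (3, 1, 4)); after release of (2, 0, 1) the pool is (5, 1, 5)
  run proc-F (needs (5, 1, 2), free (5, 1, 5)); after release of (1, 0, 0) the pool is (6, 1, 5)
  run proc-E (needs (2, 1, 2), free (6, 1, 5)); after release of (1, 2, 1) the pool is (7, 3, 6)
  run proc-A (needs (4, 1, 6), free (7, 3, 6)); after release of (1, 1, 2) the pool is (8, 4, 8)
  run proc-H (needs (1, 0, 2), free (8, 4, 8)); after release of (0, 0, 3) the pool is (8, 4, 11)
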